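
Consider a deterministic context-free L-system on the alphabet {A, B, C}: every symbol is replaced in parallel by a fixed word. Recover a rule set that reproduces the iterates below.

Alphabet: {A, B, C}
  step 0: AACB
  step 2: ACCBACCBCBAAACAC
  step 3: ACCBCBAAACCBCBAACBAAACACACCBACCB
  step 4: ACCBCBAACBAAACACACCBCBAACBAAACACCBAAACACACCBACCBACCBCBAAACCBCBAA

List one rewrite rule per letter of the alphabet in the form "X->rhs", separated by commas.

  step 3 ⇒ step 4: ACCBCBAAACCBCBAACBAAACACACCBACCB ⇒ AC·CB·CB·AA·CB·AA·AC·AC·AC·CB·CB·AA·CB·AA·AC·AC·CB·AA·AC·AC·AC·CB·AC·CB·AC·CB·CB·AA·AC·CB·CB·AA
    A ↦ AC
    B ↦ AA
    C ↦ CB

A->AC, B->AA, C->CB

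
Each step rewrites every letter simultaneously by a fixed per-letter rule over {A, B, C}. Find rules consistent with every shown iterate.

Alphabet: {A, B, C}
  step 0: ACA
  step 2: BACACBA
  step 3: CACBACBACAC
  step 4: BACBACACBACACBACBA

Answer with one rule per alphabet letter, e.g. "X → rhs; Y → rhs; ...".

  step 3 ⇒ step 4: CACBACBACAC ⇒ BA·C·BA·CA·C·BA·CA·C·BA·C·BA
    A ↦ C
    B ↦ CA
    C ↦ BA

A->C, B->CA, C->BA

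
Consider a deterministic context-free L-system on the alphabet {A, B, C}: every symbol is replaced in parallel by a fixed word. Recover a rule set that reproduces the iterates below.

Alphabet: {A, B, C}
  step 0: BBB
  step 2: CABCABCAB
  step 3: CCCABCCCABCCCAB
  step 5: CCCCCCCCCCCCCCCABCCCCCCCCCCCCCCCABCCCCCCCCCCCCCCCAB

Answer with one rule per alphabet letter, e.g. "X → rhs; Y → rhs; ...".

  step 2 ⇒ step 3: CABCABCAB ⇒ CC·C·AB·CC·C·AB·CC·C·AB
    A ↦ C
    B ↦ AB
    C ↦ CC

A->C, B->AB, C->CC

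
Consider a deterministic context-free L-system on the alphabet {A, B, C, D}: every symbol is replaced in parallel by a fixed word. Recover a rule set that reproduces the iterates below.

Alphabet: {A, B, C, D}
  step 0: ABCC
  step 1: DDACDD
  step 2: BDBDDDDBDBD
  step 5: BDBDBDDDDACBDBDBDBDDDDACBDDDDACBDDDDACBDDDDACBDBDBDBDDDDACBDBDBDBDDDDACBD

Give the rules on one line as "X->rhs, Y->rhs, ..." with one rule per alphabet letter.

  step 1 ⇒ step 2: DDACDD ⇒ BD·BD·DD·D·BD·BD
    A ↦ DD
    C ↦ D
    D ↦ BD
  step 0 ⇒ step 1: ABCC ⇒ DD·AC·D·D
    B ↦ AC

A->DD, B->AC, C->D, D->BD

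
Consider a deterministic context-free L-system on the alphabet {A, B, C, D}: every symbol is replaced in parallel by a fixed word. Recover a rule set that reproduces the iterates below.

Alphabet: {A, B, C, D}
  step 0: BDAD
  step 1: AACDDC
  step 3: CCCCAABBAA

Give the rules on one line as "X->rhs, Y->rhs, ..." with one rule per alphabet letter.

  step 0 ⇒ step 1: BDAD ⇒ AA·C·DD·C
    A ↦ DD
    B ↦ AA
    D ↦ C
    C ↦ B  (constrained at step 1)

A->DD, B->AA, C->B, D->C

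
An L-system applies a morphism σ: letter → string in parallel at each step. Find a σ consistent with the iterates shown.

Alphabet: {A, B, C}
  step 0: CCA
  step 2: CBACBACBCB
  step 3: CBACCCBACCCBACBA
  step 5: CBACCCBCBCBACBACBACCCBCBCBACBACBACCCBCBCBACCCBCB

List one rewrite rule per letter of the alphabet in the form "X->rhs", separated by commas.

A->CC, B->A, C->CB

  step 2 ⇒ step 3: CBACBACBCB ⇒ CB·A·CC·CB·A·CC·CB·A·CB·A
    A ↦ CC
    B ↦ A
    C ↦ CB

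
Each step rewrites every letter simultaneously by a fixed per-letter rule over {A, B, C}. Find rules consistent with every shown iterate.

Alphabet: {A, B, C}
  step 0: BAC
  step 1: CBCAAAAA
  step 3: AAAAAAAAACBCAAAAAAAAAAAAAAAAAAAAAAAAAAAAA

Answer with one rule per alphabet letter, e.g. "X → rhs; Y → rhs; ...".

  step 0 ⇒ step 1: BAC ⇒ CBC·AA·AAA
    A ↦ AA
    B ↦ CBC
    C ↦ AAA

A->AA, B->CBC, C->AAA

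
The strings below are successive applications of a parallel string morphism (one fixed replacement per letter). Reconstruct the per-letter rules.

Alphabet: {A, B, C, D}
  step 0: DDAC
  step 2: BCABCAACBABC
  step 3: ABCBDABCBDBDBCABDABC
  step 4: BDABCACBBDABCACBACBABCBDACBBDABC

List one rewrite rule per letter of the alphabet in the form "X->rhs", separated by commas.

A->BD, B->A, C->BC, D->CB

  step 3 ⇒ step 4: ABCBDABCBDBDBCABDABC ⇒ BD·A·BC·A·CB·BD·A·BC·A·CB·A·CB·A·BC·BD·A·CB·BD·A·BC
    A ↦ BD
    B ↦ A
    C ↦ BC
    D ↦ CB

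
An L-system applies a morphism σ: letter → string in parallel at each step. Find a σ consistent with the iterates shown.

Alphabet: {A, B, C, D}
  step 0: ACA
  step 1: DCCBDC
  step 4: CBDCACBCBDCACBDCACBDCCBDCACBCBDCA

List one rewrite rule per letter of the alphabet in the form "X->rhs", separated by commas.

A->DC, B->D, C->CB, D->CA

  step 0 ⇒ step 1: ACA ⇒ DC·CB·DC
    A ↦ DC
    C ↦ CB
    B ↦ D  (constrained at step 1)
    D ↦ CA  (constrained at step 1)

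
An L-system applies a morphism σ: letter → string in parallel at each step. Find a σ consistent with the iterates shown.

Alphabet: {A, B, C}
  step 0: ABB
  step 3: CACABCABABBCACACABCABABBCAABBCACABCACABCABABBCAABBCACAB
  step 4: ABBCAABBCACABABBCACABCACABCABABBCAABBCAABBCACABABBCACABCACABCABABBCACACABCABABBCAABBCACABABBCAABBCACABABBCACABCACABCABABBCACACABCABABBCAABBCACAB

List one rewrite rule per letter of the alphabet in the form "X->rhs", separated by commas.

A->CA, B->CAB, C->ABB

  step 3 ⇒ step 4: CACABCABABBCACACABCABABBCAABBCACABCACABCABABBCAABBCACAB ⇒ ABB·CA·ABB·CA·CAB·ABB·CA·CAB·CA·CAB·CAB·ABB·CA·ABB·CA·ABB·CA·CAB·ABB·CA·CAB·CA·CAB·CAB·ABB·CA·CA·CAB·CAB·ABB·CA·ABB·CA·CAB·ABB·CA·ABB·CA·CAB·ABB·CA·CAB·CA·CAB·CAB·ABB·CA·CA·CAB·CAB·ABB·CA·ABB·CA·CAB
    A ↦ CA
    B ↦ CAB
    C ↦ ABB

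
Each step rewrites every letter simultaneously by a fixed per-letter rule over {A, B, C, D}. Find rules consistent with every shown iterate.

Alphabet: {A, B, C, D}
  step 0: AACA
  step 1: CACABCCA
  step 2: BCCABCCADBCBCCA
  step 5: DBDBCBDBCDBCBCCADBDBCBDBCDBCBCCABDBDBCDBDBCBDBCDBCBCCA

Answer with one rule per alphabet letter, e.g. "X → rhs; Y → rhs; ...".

  step 1 ⇒ step 2: CACABCCA ⇒ BC·CA·BC·CA·D·BC·BC·CA
    A ↦ CA
    B ↦ D
    C ↦ BC
    D ↦ B  (constrained at step 2)

A->CA, B->D, C->BC, D->B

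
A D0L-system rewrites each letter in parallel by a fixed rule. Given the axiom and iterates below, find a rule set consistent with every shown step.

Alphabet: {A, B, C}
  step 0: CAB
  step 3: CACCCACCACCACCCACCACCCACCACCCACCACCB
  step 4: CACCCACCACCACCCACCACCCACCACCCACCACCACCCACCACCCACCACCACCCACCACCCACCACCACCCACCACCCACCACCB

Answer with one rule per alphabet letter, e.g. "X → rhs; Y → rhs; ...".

  step 3 ⇒ step 4: CACCCACCACCACCCACCACCCACCACCCACCACCB ⇒ CAC·C·CAC·CAC·CAC·C·CAC·CAC·C·CAC·CAC·C·CAC·CAC·CAC·C·CAC·CAC·C·CAC·CAC·CAC·C·CAC·CAC·C·CAC·CAC·CAC·C·CAC·CAC·C·CAC·CAC·CB
    A ↦ C
    B ↦ CB
    C ↦ CAC

A->C, B->CB, C->CAC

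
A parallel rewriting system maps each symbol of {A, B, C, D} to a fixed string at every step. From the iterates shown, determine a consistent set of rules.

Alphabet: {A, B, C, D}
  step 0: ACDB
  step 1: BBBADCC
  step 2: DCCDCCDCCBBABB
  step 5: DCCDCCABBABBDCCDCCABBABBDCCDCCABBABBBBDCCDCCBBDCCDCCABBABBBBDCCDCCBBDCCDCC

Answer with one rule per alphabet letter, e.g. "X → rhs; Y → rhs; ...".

A->BB, B->DCC, C->B, D->A

  step 1 ⇒ step 2: BBBADCC ⇒ DCC·DCC·DCC·BB·A·B·B
    A ↦ BB
    B ↦ DCC
    C ↦ B
    D ↦ A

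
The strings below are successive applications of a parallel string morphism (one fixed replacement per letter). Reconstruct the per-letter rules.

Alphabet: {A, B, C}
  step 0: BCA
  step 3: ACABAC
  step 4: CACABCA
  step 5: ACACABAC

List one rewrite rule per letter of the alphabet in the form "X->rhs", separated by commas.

  step 4 ⇒ step 5: CACABCA ⇒ A·C·A·C·AB·A·C
    A ↦ C
    B ↦ AB
    C ↦ A

A->C, B->AB, C->A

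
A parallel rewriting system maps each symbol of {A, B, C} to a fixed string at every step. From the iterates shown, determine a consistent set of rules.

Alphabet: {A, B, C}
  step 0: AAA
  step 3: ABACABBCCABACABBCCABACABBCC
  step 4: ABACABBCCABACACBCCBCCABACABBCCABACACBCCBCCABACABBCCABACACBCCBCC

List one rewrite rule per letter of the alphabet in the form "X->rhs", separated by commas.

A->AB, B->AC, C->BCC

  step 3 ⇒ step 4: ABACABBCCABACABBCCABACABBCC ⇒ AB·AC·AB·BCC·AB·AC·AC·BCC·BCC·AB·AC·AB·BCC·AB·AC·AC·BCC·BCC·AB·AC·AB·BCC·AB·AC·AC·BCC·BCC
    A ↦ AB
    B ↦ AC
    C ↦ BCC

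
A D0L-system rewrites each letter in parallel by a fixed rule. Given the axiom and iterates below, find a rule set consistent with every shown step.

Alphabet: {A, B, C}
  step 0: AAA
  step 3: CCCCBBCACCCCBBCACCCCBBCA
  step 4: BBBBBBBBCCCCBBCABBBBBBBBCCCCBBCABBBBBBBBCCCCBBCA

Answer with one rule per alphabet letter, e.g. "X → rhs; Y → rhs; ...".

  step 3 ⇒ step 4: CCCCBBCACCCCBBCACCCCBBCA ⇒ BB·BB·BB·BB·CC·CC·BB·CA·BB·BB·BB·BB·CC·CC·BB·CA·BB·BB·BB·BB·CC·CC·BB·CA
    A ↦ CA
    B ↦ CC
    C ↦ BB

A->CA, B->CC, C->BB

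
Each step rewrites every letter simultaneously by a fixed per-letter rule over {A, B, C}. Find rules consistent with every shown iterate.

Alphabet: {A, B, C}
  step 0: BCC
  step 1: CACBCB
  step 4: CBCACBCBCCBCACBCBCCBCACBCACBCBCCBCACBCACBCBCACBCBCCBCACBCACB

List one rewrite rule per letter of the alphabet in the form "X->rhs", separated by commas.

A->CBC, B->CA, C->CB

  step 0 ⇒ step 1: BCC ⇒ CA·CB·CB
    B ↦ CA
    C ↦ CB
    A ↦ CBC  (constrained at step 1)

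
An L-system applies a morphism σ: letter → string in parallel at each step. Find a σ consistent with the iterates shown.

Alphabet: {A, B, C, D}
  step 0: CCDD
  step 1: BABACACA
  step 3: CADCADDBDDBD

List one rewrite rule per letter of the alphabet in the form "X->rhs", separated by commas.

  step 0 ⇒ step 1: CCDD ⇒ BA·BA·CA·CA
    C ↦ BA
    D ↦ CA
    A ↦ B  (constrained at step 1)
    B ↦ D  (constrained at step 1)

A->B, B->D, C->BA, D->CA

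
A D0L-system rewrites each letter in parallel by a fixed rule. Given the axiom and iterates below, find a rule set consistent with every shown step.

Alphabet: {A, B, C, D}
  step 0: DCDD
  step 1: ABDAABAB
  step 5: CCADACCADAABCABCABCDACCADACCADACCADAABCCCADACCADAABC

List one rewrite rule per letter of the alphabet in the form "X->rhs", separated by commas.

  step 0 ⇒ step 1: DCDD ⇒ AB·DA·AB·AB
    C ↦ DA
    D ↦ AB
    A ↦ C  (constrained at step 1)
    B ↦ CA  (constrained at step 1)

A->C, B->CA, C->DA, D->AB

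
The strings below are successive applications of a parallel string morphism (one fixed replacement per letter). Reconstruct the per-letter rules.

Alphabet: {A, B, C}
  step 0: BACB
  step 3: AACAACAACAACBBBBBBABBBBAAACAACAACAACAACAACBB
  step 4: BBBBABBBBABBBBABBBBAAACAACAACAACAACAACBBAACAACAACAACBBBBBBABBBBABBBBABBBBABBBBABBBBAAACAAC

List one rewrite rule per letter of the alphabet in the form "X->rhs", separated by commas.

  step 3 ⇒ step 4: AACAACAACAACBBBBBBABBBBAAACAACAACAACAACAACBB ⇒ BB·BB·A·BB·BB·A·BB·BB·A·BB·BB·A·AAC·AAC·AAC·AAC·AAC·AAC·BB·AAC·AAC·AAC·AAC·BB·BB·BB·A·BB·BB·A·BB·BB·A·BB·BB·A·BB·BB·A·BB·BB·A·AAC·AAC
    A ↦ BB
    B ↦ AAC
    C ↦ A

A->BB, B->AAC, C->A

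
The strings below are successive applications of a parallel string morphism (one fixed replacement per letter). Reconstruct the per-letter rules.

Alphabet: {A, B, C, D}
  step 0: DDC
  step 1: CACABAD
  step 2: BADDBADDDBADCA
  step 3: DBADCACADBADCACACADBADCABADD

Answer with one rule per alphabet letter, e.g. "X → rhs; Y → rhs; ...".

  step 2 ⇒ step 3: BADDBADDDBADCA ⇒ DBA·D·CA·CA·DBA·D·CA·CA·CA·DBA·D·CA·BAD·D
    A ↦ D
    B ↦ DBA
    C ↦ BAD
    D ↦ CA

A->D, B->DBA, C->BAD, D->CA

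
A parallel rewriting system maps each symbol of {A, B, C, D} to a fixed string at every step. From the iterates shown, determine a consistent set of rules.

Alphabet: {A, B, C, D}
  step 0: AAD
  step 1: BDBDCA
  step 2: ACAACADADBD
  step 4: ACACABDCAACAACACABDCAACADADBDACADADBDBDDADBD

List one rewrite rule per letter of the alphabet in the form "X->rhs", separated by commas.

  step 1 ⇒ step 2: BDBDCA ⇒ A·CA·A·CA·DAD·BD
    A ↦ BD
    B ↦ A
    C ↦ DAD
    D ↦ CA

A->BD, B->A, C->DAD, D->CA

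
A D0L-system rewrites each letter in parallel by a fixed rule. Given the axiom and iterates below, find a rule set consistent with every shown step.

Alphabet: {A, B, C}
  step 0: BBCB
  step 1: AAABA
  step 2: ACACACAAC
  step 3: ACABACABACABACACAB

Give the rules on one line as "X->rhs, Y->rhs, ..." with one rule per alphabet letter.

  step 2 ⇒ step 3: ACACACAAC ⇒ AC·AB·AC·AB·AC·AB·AC·AC·AB
    A ↦ AC
    C ↦ AB
  step 0 ⇒ step 1: BBCB ⇒ A·A·AB·A
    B ↦ A

A->AC, B->A, C->AB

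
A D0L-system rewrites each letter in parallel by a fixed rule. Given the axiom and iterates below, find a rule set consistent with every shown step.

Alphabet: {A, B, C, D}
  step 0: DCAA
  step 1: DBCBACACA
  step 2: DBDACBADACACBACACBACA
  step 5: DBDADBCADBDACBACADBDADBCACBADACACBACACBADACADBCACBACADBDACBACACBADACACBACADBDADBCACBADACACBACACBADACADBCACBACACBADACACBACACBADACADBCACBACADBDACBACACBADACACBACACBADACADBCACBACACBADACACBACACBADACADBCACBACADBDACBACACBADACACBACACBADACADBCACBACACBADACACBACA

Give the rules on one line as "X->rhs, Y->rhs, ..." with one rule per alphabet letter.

  step 1 ⇒ step 2: DBCBACACA ⇒ DB·DA·CBA·DA·CA·CBA·CA·CBA·CA
    A ↦ CA
    B ↦ DA
    C ↦ CBA
    D ↦ DB

A->CA, B->DA, C->CBA, D->DB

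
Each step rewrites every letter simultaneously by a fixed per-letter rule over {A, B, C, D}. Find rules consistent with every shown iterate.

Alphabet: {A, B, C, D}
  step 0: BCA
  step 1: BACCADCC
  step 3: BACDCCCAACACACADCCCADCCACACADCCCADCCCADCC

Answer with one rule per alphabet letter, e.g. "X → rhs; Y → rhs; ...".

A->DCC, B->BAC, C->CA, D->A

  step 0 ⇒ step 1: BCA ⇒ BAC·CA·DCC
    A ↦ DCC
    B ↦ BAC
    C ↦ CA
    D ↦ A  (constrained at step 1)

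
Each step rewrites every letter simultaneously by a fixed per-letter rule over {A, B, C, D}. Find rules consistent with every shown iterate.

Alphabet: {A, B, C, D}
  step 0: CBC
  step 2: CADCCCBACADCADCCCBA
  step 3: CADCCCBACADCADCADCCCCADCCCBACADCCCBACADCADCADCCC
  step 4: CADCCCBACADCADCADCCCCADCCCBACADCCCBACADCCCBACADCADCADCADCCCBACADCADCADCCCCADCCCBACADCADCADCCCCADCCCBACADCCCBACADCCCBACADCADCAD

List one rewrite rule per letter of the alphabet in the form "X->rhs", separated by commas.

  step 3 ⇒ step 4: CADCCCBACADCADCADCCCCADCCCBACADCCCBACADCADCADCCC ⇒ CAD·CC·CBA·CAD·CAD·CAD·C·CC·CAD·CC·CBA·CAD·CC·CBA·CAD·CC·CBA·CAD·CAD·CAD·CAD·CC·CBA·CAD·CAD·CAD·C·CC·CAD·CC·CBA·CAD·CAD·CAD·C·CC·CAD·CC·CBA·CAD·CC·CBA·CAD·CC·CBA·CAD·CAD·CAD
    A ↦ CC
    B ↦ C
    C ↦ CAD
    D ↦ CBA

A->CC, B->C, C->CAD, D->CBA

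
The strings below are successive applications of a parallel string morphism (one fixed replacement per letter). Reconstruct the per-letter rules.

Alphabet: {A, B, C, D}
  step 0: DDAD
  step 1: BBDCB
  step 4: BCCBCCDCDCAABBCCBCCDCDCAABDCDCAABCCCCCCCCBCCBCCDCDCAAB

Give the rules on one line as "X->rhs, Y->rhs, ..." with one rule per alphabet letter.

  step 0 ⇒ step 1: DDAD ⇒ B·B·DC·B
    A ↦ DC
    D ↦ B
    B ↦ AAB  (constrained at step 1)
    C ↦ CC  (constrained at step 1)

A->DC, B->AAB, C->CC, D->B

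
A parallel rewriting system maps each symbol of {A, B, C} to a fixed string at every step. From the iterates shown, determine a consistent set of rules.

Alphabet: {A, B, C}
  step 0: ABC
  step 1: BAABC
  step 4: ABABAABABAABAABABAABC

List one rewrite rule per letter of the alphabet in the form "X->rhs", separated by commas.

  step 0 ⇒ step 1: ABC ⇒ BA·A·BC
    A ↦ BA
    B ↦ A
    C ↦ BC

A->BA, B->A, C->BC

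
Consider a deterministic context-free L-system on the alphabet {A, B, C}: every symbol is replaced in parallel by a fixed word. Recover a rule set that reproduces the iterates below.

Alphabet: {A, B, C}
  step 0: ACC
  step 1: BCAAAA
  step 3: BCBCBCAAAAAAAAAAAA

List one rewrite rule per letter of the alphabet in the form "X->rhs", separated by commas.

  step 0 ⇒ step 1: ACC ⇒ BC·AA·AA
    A ↦ BC
    C ↦ AA
    B ↦ A  (constrained at step 1)

A->BC, B->A, C->AA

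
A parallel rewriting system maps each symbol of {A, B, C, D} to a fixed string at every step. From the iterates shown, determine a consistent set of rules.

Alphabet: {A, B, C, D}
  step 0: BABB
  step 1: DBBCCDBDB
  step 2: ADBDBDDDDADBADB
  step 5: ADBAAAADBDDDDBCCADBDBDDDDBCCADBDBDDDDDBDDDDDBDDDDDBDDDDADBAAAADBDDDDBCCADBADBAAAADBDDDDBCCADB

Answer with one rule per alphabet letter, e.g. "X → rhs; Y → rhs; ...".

  step 1 ⇒ step 2: DBBCCDBDB ⇒ A·DB·DB·DD·DD·A·DB·A·DB
    B ↦ DB
    C ↦ DD
    D ↦ A
  step 0 ⇒ step 1: BABB ⇒ DB·BCC·DB·DB
    A ↦ BCC

A->BCC, B->DB, C->DD, D->A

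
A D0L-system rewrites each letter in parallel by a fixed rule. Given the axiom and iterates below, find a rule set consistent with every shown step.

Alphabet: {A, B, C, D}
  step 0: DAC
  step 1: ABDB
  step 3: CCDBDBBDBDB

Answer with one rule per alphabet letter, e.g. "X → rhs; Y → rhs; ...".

  step 0 ⇒ step 1: DAC ⇒ A·B·DB
    A ↦ B
    C ↦ DB
    D ↦ A
    B ↦ CC  (constrained at step 1)

A->B, B->CC, C->DB, D->A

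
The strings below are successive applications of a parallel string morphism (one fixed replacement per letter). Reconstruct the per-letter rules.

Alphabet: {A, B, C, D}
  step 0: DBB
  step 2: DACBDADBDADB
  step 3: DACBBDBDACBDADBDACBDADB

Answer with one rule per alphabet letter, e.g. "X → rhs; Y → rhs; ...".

A->CB, B->DB, C->B, D->DA

  step 2 ⇒ step 3: DACBDADBDADB ⇒ DA·CB·B·DB·DA·CB·DA·DB·DA·CB·DA·DB
    A ↦ CB
    B ↦ DB
    C ↦ B
    D ↦ DA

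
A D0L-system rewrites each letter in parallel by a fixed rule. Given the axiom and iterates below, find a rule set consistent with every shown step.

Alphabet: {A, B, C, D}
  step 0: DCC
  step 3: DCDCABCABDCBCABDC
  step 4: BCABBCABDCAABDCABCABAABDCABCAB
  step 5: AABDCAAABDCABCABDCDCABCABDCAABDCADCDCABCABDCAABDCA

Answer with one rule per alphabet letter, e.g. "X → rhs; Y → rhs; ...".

A->DC, B->A, C->AB, D->BC

  step 4 ⇒ step 5: BCABBCABDCAABDCABCABAABDCABCAB ⇒ A·AB·DC·A·A·AB·DC·A·BC·AB·DC·DC·A·BC·AB·DC·A·AB·DC·A·DC·DC·A·BC·AB·DC·A·AB·DC·A
    A ↦ DC
    B ↦ A
    C ↦ AB
    D ↦ BC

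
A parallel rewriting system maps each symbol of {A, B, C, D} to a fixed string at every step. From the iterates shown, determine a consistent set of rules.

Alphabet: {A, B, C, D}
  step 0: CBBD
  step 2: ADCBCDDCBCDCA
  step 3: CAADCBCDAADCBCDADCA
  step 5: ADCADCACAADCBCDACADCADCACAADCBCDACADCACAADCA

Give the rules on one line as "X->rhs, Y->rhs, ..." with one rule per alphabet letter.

A->CA, B->CBC, C->D, D->A

  step 2 ⇒ step 3: ADCBCDDCBCDCA ⇒ CA·A·D·CBC·D·A·A·D·CBC·D·A·D·CA
    A ↦ CA
    B ↦ CBC
    C ↦ D
    D ↦ A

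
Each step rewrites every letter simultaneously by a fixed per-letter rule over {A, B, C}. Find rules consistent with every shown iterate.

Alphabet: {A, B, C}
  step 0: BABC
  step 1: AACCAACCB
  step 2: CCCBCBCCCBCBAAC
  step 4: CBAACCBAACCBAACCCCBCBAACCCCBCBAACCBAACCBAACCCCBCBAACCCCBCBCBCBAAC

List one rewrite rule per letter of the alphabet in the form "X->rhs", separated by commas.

A->C, B->AAC, C->CB

  step 1 ⇒ step 2: AACCAACCB ⇒ C·C·CB·CB·C·C·CB·CB·AAC
    A ↦ C
    B ↦ AAC
    C ↦ CB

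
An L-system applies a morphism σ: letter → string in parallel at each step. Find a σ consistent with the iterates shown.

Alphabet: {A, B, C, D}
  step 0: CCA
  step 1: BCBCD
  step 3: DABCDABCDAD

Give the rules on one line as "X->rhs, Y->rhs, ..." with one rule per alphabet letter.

  step 0 ⇒ step 1: CCA ⇒ BC·BC·D
    A ↦ D
    C ↦ BC
    B ↦ A  (constrained at step 1)
    D ↦ DA  (constrained at step 1)

A->D, B->A, C->BC, D->DA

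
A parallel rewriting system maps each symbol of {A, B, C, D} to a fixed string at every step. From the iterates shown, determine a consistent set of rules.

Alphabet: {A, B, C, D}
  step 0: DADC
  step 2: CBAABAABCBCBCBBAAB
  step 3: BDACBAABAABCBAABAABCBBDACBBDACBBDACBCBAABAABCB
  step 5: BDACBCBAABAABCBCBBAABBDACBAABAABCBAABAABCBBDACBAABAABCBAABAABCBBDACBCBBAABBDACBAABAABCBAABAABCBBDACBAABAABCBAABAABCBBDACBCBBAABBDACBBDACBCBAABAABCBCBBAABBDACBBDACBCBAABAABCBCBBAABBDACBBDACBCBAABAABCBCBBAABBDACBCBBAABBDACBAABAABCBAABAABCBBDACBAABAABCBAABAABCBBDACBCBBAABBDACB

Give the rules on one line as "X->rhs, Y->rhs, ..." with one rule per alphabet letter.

A->AAB, B->CB, C->BDA, D->B

  step 2 ⇒ step 3: CBAABAABCBCBCBBAAB ⇒ BDA·CB·AAB·AAB·CB·AAB·AAB·CB·BDA·CB·BDA·CB·BDA·CB·CB·AAB·AAB·CB
    A ↦ AAB
    B ↦ CB
    C ↦ BDA
    D ↦ B  (constrained at step 0)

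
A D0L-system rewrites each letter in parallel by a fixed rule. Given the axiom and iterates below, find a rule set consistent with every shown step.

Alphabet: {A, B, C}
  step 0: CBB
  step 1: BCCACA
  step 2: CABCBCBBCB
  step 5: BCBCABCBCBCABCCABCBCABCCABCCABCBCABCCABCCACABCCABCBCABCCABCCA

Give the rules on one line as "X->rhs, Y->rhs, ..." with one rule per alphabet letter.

A->B, B->CA, C->BC

  step 1 ⇒ step 2: BCCACA ⇒ CA·BC·BC·B·BC·B
    A ↦ B
    B ↦ CA
    C ↦ BC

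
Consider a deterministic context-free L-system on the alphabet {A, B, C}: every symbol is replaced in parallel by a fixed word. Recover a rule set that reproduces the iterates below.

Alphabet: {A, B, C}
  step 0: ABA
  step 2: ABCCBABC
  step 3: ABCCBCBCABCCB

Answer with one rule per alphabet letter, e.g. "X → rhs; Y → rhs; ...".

  step 2 ⇒ step 3: ABCCBABC ⇒ AB·C·CB·CB·C·AB·C·CB
    A ↦ AB
    B ↦ C
    C ↦ CB

A->AB, B->C, C->CB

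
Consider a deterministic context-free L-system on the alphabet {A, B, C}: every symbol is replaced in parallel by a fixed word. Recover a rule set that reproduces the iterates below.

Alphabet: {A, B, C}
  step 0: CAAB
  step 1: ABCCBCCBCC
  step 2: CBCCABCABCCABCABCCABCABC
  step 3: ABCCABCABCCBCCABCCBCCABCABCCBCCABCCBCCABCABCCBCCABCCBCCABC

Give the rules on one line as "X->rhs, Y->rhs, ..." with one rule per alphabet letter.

  step 2 ⇒ step 3: CBCCABCABCCABCABCCABCABC ⇒ ABC·C·ABC·ABC·CBC·C·ABC·CBC·C·ABC·ABC·CBC·C·ABC·CBC·C·ABC·ABC·CBC·C·ABC·CBC·C·ABC
    A ↦ CBC
    B ↦ C
    C ↦ ABC

A->CBC, B->C, C->ABC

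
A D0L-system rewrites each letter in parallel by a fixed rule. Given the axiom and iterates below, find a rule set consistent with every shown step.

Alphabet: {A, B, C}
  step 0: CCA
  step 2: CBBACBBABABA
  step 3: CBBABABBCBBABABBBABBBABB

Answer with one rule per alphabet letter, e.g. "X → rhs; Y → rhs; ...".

A->BB, B->BA, C->CB

  step 2 ⇒ step 3: CBBACBBABABA ⇒ CB·BA·BA·BB·CB·BA·BA·BB·BA·BB·BA·BB
    A ↦ BB
    B ↦ BA
    C ↦ CB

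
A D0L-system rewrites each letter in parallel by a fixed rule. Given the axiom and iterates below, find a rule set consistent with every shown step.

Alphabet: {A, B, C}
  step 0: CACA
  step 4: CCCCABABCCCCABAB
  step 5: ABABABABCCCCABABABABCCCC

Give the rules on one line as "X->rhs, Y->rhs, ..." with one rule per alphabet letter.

  step 4 ⇒ step 5: CCCCABABCCCCABAB ⇒ AB·AB·AB·AB·C·C·C·C·AB·AB·AB·AB·C·C·C·C
    A ↦ C
    B ↦ C
    C ↦ AB

A->C, B->C, C->AB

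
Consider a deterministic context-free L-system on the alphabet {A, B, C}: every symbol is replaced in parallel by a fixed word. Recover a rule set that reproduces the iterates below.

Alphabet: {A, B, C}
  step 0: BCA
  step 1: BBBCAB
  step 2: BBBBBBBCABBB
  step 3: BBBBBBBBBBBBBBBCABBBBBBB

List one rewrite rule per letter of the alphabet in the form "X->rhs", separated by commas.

  step 2 ⇒ step 3: BBBBBBBCABBB ⇒ BB·BB·BB·BB·BB·BB·BB·BC·AB·BB·BB·BB
    A ↦ AB
    B ↦ BB
    C ↦ BC

A->AB, B->BB, C->BC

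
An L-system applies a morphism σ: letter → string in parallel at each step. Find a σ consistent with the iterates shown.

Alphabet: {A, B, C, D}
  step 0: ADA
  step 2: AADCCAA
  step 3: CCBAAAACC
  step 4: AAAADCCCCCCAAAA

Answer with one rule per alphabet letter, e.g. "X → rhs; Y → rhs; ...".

  step 3 ⇒ step 4: CCBAAAACC ⇒ AA·AA·DCC·C·C·C·C·AA·AA
    A ↦ C
    B ↦ DCC
    C ↦ AA
  step 2 ⇒ step 3: AADCCAA ⇒ C·C·B·AA·AA·C·C
    D ↦ B

A->C, B->DCC, C->AA, D->B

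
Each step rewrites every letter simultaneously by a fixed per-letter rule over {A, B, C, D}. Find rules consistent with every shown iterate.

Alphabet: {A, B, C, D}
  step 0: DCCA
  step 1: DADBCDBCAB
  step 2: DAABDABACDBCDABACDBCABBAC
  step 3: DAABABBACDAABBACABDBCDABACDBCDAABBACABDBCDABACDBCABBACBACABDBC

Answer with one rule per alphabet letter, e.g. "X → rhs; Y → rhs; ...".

  step 2 ⇒ step 3: DAABDABACDBCDABACDBCABBAC ⇒ DA·AB·AB·BAC·DA·AB·BAC·AB·DBC·DA·BAC·DBC·DA·AB·BAC·AB·DBC·DA·BAC·DBC·AB·BAC·BAC·AB·DBC
    A ↦ AB
    B ↦ BAC
    C ↦ DBC
    D ↦ DA

A->AB, B->BAC, C->DBC, D->DA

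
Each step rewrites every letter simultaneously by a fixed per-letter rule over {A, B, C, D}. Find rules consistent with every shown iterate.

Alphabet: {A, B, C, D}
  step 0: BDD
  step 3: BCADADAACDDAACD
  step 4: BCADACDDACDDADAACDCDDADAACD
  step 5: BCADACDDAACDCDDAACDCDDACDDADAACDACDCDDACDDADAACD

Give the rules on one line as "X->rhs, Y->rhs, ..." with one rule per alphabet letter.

A->DA, B->BC, C->A, D->CD

  step 4 ⇒ step 5: BCADACDDACDDADAACDCDDADAACD ⇒ BC·A·DA·CD·DA·A·CD·CD·DA·A·CD·CD·DA·CD·DA·DA·A·CD·A·CD·CD·DA·CD·DA·DA·A·CD
    A ↦ DA
    B ↦ BC
    C ↦ A
    D ↦ CD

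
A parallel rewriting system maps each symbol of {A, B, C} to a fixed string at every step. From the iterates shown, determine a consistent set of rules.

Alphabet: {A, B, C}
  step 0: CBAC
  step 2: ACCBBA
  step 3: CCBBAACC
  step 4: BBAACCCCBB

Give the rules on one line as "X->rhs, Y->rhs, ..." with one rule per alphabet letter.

  step 3 ⇒ step 4: CCBBAACC ⇒ B·B·A·A·CC·CC·B·B
    A ↦ CC
    B ↦ A
    C ↦ B

A->CC, B->A, C->B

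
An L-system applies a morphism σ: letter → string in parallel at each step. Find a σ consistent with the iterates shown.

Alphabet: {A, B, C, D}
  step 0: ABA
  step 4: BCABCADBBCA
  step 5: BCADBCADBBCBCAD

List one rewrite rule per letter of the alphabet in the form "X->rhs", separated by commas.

  step 4 ⇒ step 5: BCABCADBBCA ⇒ BC·A·D·BC·A·D·B·BC·BC·A·D
    A ↦ D
    B ↦ BC
    C ↦ A
    D ↦ B

A->D, B->BC, C->A, D->B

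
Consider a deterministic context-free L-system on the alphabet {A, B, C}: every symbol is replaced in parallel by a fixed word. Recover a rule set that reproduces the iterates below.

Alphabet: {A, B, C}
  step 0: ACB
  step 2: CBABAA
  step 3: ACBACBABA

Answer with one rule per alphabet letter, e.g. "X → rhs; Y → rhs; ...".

  step 2 ⇒ step 3: CBABAA ⇒ A·C·BA·C·BA·BA
    A ↦ BA
    B ↦ C
    C ↦ A

A->BA, B->C, C->A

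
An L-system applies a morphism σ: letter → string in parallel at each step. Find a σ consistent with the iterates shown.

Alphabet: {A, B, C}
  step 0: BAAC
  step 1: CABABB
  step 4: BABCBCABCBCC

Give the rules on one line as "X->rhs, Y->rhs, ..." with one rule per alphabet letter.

A->AB, B->C, C->B

  step 0 ⇒ step 1: BAAC ⇒ C·AB·AB·B
    A ↦ AB
    B ↦ C
    C ↦ B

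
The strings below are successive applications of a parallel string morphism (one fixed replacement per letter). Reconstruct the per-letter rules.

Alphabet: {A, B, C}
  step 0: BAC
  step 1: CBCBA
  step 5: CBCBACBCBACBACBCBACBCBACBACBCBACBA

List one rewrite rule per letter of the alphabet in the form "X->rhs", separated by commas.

  step 0 ⇒ step 1: BAC ⇒ C·BC·BA
    A ↦ BC
    B ↦ C
    C ↦ BA

A->BC, B->C, C->BA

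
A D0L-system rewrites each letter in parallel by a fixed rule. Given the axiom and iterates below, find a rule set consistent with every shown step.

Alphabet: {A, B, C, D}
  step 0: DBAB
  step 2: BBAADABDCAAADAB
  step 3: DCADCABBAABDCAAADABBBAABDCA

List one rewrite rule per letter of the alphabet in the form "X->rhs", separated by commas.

A->B, B->DCA, C->DA, D->AA

  step 2 ⇒ step 3: BBAADABDCAAADAB ⇒ DCA·DCA·B·B·AA·B·DCA·AA·DA·B·B·B·AA·B·DCA
    A ↦ B
    B ↦ DCA
    C ↦ DA
    D ↦ AA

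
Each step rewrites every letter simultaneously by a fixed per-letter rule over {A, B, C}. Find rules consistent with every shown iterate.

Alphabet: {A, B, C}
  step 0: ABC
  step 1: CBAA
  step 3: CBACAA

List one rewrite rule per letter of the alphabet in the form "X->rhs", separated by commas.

  step 0 ⇒ step 1: ABC ⇒ C·BA·A
    A ↦ C
    B ↦ BA
    C ↦ A

A->C, B->BA, C->A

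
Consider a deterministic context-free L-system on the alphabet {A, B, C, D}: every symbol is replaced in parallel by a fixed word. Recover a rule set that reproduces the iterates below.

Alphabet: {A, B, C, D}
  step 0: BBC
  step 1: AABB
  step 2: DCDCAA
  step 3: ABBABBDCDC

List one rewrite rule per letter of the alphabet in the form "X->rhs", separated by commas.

  step 2 ⇒ step 3: DCDCAA ⇒ A·BB·A·BB·DC·DC
    A ↦ DC
    C ↦ BB
    D ↦ A
  step 0 ⇒ step 1: BBC ⇒ A·A·BB
    B ↦ A

A->DC, B->A, C->BB, D->A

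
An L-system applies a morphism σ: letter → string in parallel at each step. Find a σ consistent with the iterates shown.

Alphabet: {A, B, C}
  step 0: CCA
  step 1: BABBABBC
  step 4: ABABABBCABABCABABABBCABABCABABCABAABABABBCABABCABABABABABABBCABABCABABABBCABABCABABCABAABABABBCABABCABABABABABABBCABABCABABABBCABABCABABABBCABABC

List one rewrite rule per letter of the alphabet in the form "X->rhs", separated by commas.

A->BC, B->ABA, C->BAB

  step 0 ⇒ step 1: CCA ⇒ BAB·BAB·BC
    A ↦ BC
    C ↦ BAB
    B ↦ ABA  (constrained at step 1)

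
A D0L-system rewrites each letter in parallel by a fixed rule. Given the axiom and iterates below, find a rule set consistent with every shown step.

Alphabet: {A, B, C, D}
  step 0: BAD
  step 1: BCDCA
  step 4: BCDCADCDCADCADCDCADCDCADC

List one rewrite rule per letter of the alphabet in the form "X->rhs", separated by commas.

  step 0 ⇒ step 1: BAD ⇒ BC·DC·A
    A ↦ DC
    B ↦ BC
    D ↦ A
    C ↦ DC  (constrained at step 1)

A->DC, B->BC, C->DC, D->A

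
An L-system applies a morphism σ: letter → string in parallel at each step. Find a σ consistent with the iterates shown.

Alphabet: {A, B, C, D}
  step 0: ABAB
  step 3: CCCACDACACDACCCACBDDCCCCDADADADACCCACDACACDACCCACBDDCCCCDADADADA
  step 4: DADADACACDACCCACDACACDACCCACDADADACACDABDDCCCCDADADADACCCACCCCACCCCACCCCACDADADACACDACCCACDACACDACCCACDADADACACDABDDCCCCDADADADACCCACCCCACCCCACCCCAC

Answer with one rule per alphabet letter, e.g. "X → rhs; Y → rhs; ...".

  step 3 ⇒ step 4: CCCACDACACDACCCACBDDCCCCDADADADACCCACDACACDACCCACBDDCCCCDADADADA ⇒ DA·DA·DA·CAC·DA·CC·CAC·DA·CAC·DA·CC·CAC·DA·DA·DA·CAC·DA·BDD·CC·CC·DA·DA·DA·DA·CC·CAC·CC·CAC·CC·CAC·CC·CAC·DA·DA·DA·CAC·DA·CC·CAC·DA·CAC·DA·CC·CAC·DA·DA·DA·CAC·DA·BDD·CC·CC·DA·DA·DA·DA·CC·CAC·CC·CAC·CC·CAC·CC·CAC
    A ↦ CAC
    B ↦ BDD
    C ↦ DA
    D ↦ CC

A->CAC, B->BDD, C->DA, D->CC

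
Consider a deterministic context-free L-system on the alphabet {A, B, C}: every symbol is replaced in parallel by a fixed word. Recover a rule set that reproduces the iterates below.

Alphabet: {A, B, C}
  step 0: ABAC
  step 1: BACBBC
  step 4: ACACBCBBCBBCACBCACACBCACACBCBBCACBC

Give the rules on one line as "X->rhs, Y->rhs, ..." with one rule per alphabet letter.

  step 0 ⇒ step 1: ABAC ⇒ B·AC·B·BC
    A ↦ B
    B ↦ AC
    C ↦ BC

A->B, B->AC, C->BC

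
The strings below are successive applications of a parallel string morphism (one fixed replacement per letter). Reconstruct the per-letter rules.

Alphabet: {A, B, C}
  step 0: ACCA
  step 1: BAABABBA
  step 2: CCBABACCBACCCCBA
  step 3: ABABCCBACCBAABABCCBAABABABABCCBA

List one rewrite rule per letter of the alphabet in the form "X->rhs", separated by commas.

A->BA, B->CC, C->AB

  step 2 ⇒ step 3: CCBABACCBACCCCBA ⇒ AB·AB·CC·BA·CC·BA·AB·AB·CC·BA·AB·AB·AB·AB·CC·BA
    A ↦ BA
    B ↦ CC
    C ↦ AB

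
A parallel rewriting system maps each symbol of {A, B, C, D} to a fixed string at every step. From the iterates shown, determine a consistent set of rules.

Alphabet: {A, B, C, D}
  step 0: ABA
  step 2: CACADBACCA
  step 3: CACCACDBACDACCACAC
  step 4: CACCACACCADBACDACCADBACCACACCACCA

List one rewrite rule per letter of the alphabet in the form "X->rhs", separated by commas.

  step 3 ⇒ step 4: CACCACDBACDACCACAC ⇒ CA·C·CA·CA·C·CA·DBA·CDA·C·CA·DBA·C·CA·CA·C·CA·C·CA
    A ↦ C
    B ↦ CDA
    C ↦ CA
    D ↦ DBA

A->C, B->CDA, C->CA, D->DBA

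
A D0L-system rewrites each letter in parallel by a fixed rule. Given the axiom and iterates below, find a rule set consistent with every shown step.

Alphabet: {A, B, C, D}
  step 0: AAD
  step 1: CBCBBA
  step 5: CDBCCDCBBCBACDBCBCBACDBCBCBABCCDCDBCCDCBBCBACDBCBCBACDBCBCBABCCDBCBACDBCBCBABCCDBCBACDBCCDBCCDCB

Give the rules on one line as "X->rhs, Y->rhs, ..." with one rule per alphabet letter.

  step 0 ⇒ step 1: AAD ⇒ CB·CB·BA
    A ↦ CB
    D ↦ BA
    B ↦ CD  (constrained at step 1)
    C ↦ BC  (constrained at step 1)

A->CB, B->CD, C->BC, D->BA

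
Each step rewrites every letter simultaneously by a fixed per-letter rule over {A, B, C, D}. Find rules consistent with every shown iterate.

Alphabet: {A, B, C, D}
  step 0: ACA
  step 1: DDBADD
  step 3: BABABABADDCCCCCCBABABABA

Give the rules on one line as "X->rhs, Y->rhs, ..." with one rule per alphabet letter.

A->DD, B->AD, C->BA, D->CC

  step 0 ⇒ step 1: ACA ⇒ DD·BA·DD
    A ↦ DD
    C ↦ BA
    B ↦ AD  (constrained at step 1)
    D ↦ CC  (constrained at step 1)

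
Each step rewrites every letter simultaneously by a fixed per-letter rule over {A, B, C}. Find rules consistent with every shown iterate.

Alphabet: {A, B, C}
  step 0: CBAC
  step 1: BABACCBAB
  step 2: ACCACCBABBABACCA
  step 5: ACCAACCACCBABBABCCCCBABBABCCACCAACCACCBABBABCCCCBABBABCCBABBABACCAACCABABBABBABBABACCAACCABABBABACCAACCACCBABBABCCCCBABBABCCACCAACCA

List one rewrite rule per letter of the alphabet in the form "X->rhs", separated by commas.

  step 1 ⇒ step 2: BABACCBAB ⇒ A·CC·A·CC·BAB·BAB·A·CC·A
    A ↦ CC
    B ↦ A
    C ↦ BAB

A->CC, B->A, C->BAB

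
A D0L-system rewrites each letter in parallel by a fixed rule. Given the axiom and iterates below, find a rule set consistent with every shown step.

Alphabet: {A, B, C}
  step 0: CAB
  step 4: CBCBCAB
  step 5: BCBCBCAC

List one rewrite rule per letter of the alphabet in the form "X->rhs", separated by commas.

  step 4 ⇒ step 5: CBCBCAB ⇒ B·C·B·C·B·CA·C
    A ↦ CA
    B ↦ C
    C ↦ B

A->CA, B->C, C->B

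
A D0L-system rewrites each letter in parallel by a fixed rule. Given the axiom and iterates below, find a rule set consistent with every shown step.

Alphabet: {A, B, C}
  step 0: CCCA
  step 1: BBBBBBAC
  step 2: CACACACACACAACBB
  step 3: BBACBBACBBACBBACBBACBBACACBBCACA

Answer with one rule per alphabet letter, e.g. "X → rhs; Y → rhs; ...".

A->AC, B->CA, C->BB

  step 2 ⇒ step 3: CACACACACACAACBB ⇒ BB·AC·BB·AC·BB·AC·BB·AC·BB·AC·BB·AC·AC·BB·CA·CA
    A ↦ AC
    B ↦ CA
    C ↦ BB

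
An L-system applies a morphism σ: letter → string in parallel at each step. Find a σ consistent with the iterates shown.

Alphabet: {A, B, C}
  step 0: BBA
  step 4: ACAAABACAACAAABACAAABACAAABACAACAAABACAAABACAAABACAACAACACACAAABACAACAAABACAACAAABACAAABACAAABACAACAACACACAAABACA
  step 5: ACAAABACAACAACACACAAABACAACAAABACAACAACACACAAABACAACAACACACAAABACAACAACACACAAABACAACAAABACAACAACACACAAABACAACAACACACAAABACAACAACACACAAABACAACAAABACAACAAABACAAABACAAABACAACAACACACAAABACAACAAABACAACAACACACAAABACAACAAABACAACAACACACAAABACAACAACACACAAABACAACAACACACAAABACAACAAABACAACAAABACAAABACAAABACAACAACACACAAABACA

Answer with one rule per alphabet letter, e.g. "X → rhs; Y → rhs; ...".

  step 4 ⇒ step 5: ACAAABACAACAAABACAAABACAAABACAACAAABACAAABACAAABACAACAACACACAAABACAACAAABACAACAAABACAAABACAAABACAACAACACACAAABACA ⇒ ACA·AAB·ACA·ACA·ACA·C·ACA·AAB·ACA·ACA·AAB·ACA·ACA·ACA·C·ACA·AAB·ACA·ACA·ACA·C·ACA·AAB·ACA·ACA·ACA·C·ACA·AAB·ACA·ACA·AAB·ACA·ACA·ACA·C·ACA·AAB·ACA·ACA·ACA·C·ACA·AAB·ACA·ACA·ACA·C·ACA·AAB·ACA·ACA·AAB·ACA·ACA·AAB·ACA·AAB·ACA·AAB·ACA·ACA·ACA·C·ACA·AAB·ACA·ACA·AAB·ACA·ACA·ACA·C·ACA·AAB·ACA·ACA·AAB·ACA·ACA·ACA·C·ACA·AAB·ACA·ACA·ACA·C·ACA·AAB·ACA·ACA·ACA·C·ACA·AAB·ACA·ACA·AAB·ACA·ACA·AAB·ACA·AAB·ACA·AAB·ACA·ACA·ACA·C·ACA·AAB·ACA
    A ↦ ACA
    B ↦ C
    C ↦ AAB

A->ACA, B->C, C->AAB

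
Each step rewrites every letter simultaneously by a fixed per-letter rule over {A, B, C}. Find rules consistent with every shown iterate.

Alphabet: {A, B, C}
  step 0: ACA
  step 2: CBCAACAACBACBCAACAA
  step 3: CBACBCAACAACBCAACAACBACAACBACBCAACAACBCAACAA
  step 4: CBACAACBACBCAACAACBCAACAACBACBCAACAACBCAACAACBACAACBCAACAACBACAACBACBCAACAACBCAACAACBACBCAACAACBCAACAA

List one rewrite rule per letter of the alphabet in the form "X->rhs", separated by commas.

  step 3 ⇒ step 4: CBACBCAACAACBCAACAACBACAACBACBCAACAACBCAACAA ⇒ CB·A·CAA·CB·A·CB·CAA·CAA·CB·CAA·CAA·CB·A·CB·CAA·CAA·CB·CAA·CAA·CB·A·CAA·CB·CAA·CAA·CB·A·CAA·CB·A·CB·CAA·CAA·CB·CAA·CAA·CB·A·CB·CAA·CAA·CB·CAA·CAA
    A ↦ CAA
    B ↦ A
    C ↦ CB

A->CAA, B->A, C->CB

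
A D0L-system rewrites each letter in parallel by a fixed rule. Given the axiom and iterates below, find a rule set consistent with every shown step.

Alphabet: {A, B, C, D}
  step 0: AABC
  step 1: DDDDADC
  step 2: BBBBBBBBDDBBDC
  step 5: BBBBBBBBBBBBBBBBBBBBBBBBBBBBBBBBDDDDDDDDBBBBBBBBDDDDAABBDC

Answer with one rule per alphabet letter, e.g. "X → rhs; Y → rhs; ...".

  step 1 ⇒ step 2: DDDDADC ⇒ BB·BB·BB·BB·DD·BB·DC
    A ↦ DD
    C ↦ DC
    D ↦ BB
  step 0 ⇒ step 1: AABC ⇒ DD·DD·A·DC
    B ↦ A

A->DD, B->A, C->DC, D->BB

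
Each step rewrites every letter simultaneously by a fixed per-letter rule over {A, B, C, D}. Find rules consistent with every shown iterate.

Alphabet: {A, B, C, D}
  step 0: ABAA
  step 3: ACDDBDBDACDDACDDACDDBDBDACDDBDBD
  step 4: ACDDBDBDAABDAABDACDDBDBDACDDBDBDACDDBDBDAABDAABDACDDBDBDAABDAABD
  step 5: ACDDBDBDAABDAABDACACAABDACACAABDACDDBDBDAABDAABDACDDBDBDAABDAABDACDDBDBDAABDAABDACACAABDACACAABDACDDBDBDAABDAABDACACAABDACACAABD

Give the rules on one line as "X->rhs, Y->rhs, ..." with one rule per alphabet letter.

  step 4 ⇒ step 5: ACDDBDBDAABDAABDACDDBDBDACDDBDBDACDDBDBDAABDAABDACDDBDBDAABDAABD ⇒ AC·DD·BD·BD·AA·BD·AA·BD·AC·AC·AA·BD·AC·AC·AA·BD·AC·DD·BD·BD·AA·BD·AA·BD·AC·DD·BD·BD·AA·BD·AA·BD·AC·DD·BD·BD·AA·BD·AA·BD·AC·AC·AA·BD·AC·AC·AA·BD·AC·DD·BD·BD·AA·BD·AA·BD·AC·AC·AA·BD·AC·AC·AA·BD
    A ↦ AC
    B ↦ AA
    C ↦ DD
    D ↦ BD

A->AC, B->AA, C->DD, D->BD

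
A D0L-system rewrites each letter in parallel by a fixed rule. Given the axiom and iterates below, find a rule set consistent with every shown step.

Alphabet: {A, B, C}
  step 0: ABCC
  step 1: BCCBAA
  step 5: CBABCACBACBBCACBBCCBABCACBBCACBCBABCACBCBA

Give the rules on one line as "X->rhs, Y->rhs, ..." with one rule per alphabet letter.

A->BC, B->CB, C->A

  step 0 ⇒ step 1: ABCC ⇒ BC·CB·A·A
    A ↦ BC
    B ↦ CB
    C ↦ A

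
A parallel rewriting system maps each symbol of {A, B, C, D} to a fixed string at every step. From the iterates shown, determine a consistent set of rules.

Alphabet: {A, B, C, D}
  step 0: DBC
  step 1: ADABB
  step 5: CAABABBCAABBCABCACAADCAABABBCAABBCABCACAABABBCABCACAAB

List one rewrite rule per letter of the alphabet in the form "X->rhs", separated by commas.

  step 0 ⇒ step 1: DBC ⇒ AD·AB·B
    B ↦ AB
    C ↦ B
    D ↦ AD
    A ↦ CA  (constrained at step 1)

A->CA, B->AB, C->B, D->AD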